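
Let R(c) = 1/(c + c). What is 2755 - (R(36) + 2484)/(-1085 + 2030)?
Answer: 187271351/68040 ≈ 2752.4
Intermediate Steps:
R(c) = 1/(2*c)
2755 - (R(36) + 2484)/(-1085 + 2030) = 2755 - ((½)/36 + 2484)/(-1085 + 2030) = 2755 - ((½)*(1/36) + 2484)/945 = 2755 - (1/72 + 2484)/945 = 2755 - 178849/(72*945) = 2755 - 1*178849/68040 = 2755 - 178849/68040 = 187271351/68040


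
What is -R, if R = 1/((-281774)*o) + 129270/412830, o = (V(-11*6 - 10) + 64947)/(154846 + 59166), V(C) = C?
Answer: -283313304293/904808577123 ≈ -0.31312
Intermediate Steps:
o = 64871/214012 (o = ((-11*6 - 10) + 64947)/(154846 + 59166) = ((-66 - 10) + 64947)/214012 = (-76 + 64947)*(1/214012) = 64871*(1/214012) = 64871/214012 ≈ 0.30312)
R = 283313304293/904808577123 (R = 1/((-281774)*(64871/214012)) + 129270/412830 = -1/281774*214012/64871 + 129270*(1/412830) = -107006/9139480577 + 31/99 = 283313304293/904808577123 ≈ 0.31312)
-R = -1*283313304293/904808577123 = -283313304293/904808577123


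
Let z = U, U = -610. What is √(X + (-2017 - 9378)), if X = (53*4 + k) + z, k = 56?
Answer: 11*I*√97 ≈ 108.34*I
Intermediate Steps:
z = -610
X = -342 (X = (53*4 + 56) - 610 = (212 + 56) - 610 = 268 - 610 = -342)
√(X + (-2017 - 9378)) = √(-342 + (-2017 - 9378)) = √(-342 - 11395) = √(-11737) = 11*I*√97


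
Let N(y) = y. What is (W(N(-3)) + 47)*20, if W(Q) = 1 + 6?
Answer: 1080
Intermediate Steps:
W(Q) = 7
(W(N(-3)) + 47)*20 = (7 + 47)*20 = 54*20 = 1080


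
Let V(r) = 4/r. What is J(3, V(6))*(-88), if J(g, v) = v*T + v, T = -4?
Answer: 176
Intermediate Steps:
J(g, v) = -3*v (J(g, v) = v*(-4) + v = -4*v + v = -3*v)
J(3, V(6))*(-88) = -12/6*(-88) = -3*2/3*(-88) = -2*(-88) = 176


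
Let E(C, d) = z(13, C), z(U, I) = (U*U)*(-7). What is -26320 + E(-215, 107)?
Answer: -27503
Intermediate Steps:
z(U, I) = -7*U**2 (z(U, I) = U**2*(-7) = -7*U**2)
E(C, d) = -1183 (E(C, d) = -7*13**2 = -7*169 = -1183)
-26320 + E(-215, 107) = -26320 - 1183 = -27503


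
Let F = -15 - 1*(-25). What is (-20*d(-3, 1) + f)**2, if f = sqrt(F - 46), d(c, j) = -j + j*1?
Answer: -36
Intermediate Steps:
F = 10 (F = -15 + 25 = 10)
d(c, j) = 0 (d(c, j) = -j + j = 0)
f = 6*I (f = sqrt(10 - 46) = sqrt(-36) = 6*I ≈ 6.0*I)
(-20*d(-3, 1) + f)**2 = (-20*0 + 6*I)**2 = (0 + 6*I)**2 = (6*I)**2 = -36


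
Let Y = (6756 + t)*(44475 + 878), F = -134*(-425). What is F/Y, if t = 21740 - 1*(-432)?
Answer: 28475/655985792 ≈ 4.3408e-5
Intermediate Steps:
t = 22172 (t = 21740 + 432 = 22172)
F = 56950
Y = 1311971584 (Y = (6756 + 22172)*(44475 + 878) = 28928*45353 = 1311971584)
F/Y = 56950/1311971584 = 56950*(1/1311971584) = 28475/655985792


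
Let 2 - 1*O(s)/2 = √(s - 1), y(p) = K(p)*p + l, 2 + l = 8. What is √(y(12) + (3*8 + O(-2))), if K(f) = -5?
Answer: √(-26 - 2*I*√3) ≈ 0.33894 - 5.1103*I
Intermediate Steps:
l = 6 (l = -2 + 8 = 6)
y(p) = 6 - 5*p (y(p) = -5*p + 6 = 6 - 5*p)
O(s) = 4 - 2*√(-1 + s) (O(s) = 4 - 2*√(s - 1) = 4 - 2*√(-1 + s))
√(y(12) + (3*8 + O(-2))) = √((6 - 5*12) + (3*8 + (4 - 2*√(-1 - 2)))) = √((6 - 60) + (24 + (4 - 2*I*√3))) = √(-54 + (24 + (4 - 2*I*√3))) = √(-54 + (28 - 2*I*√3)) = √(-26 - 2*I*√3)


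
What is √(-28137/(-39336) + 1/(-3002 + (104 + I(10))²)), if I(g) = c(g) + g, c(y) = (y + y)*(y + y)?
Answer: √524365621840665154/856193932 ≈ 0.84576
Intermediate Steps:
c(y) = 4*y² (c(y) = (2*y)*(2*y) = 4*y²)
I(g) = g + 4*g² (I(g) = 4*g² + g = g + 4*g²)
√(-28137/(-39336) + 1/(-3002 + (104 + I(10))²)) = √(-28137/(-39336) + 1/(-3002 + (104 + 10*(1 + 4*10))²)) = √(-28137*(-1/39336) + 1/(-3002 + (104 + 10*(1 + 40))²)) = √(9379/13112 + 1/(-3002 + (104 + 10*41)²)) = √(9379/13112 + 1/(-3002 + (104 + 410)²)) = √(9379/13112 + 1/(-3002 + 514²)) = √(9379/13112 + 1/(-3002 + 264196)) = √(9379/13112 + 1/261194) = √(1224875819/1712387864) = √524365621840665154/856193932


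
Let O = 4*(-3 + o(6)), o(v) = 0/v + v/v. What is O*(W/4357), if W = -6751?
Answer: 54008/4357 ≈ 12.396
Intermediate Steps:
o(v) = 1 (o(v) = 0 + 1 = 1)
O = -8 (O = 4*(-3 + 1) = 4*(-2) = -8)
O*(W/4357) = -(-54008)/4357 = -8*(-6751/4357) = 54008/4357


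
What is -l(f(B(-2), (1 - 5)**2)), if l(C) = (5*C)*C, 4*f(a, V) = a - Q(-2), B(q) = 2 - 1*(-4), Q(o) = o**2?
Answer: -5/4 ≈ -1.2500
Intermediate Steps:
B(q) = 6 (B(q) = 2 + 4 = 6)
f(a, V) = -1 + a/4 (f(a, V) = (a - 1*(-2)**2)/4 = (a - 1*4)/4 = (a - 4)/4 = (-4 + a)/4 = -1 + a/4)
l(C) = 5*C**2
-l(f(B(-2), (1 - 5)**2)) = -5*(-1 + (1/4)*6)**2 = -5*(-1 + 3/2)**2 = -5*(1/2)**2 = -5/4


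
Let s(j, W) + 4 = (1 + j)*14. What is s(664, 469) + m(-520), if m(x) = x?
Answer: 8786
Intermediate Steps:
s(j, W) = 10 + 14*j (s(j, W) = -4 + (1 + j)*14 = -4 + (14 + 14*j) = 10 + 14*j)
s(664, 469) + m(-520) = (10 + 14*664) - 520 = (10 + 9296) - 520 = 9306 - 520 = 8786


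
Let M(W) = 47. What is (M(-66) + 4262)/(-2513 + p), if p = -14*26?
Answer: -4309/2877 ≈ -1.4977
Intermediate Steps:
p = -364
(M(-66) + 4262)/(-2513 + p) = (47 + 4262)/(-2513 - 364) = 4309/(-2877) = 4309*(-1/2877) = -4309/2877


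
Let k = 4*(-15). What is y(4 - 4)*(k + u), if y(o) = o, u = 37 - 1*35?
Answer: 0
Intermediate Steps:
u = 2 (u = 37 - 35 = 2)
k = -60
y(4 - 4)*(k + u) = (4 - 4)*(-60 + 2) = 0*(-58) = 0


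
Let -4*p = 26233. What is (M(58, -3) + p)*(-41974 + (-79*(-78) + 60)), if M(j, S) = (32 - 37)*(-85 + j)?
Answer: 229644034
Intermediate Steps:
p = -26233/4 (p = -1/4*26233 = -26233/4 ≈ -6558.3)
M(j, S) = 425 - 5*j (M(j, S) = -5*(-85 + j) = 425 - 5*j)
(M(58, -3) + p)*(-41974 + (-79*(-78) + 60)) = ((425 - 5*58) - 26233/4)*(-41974 + (-79*(-78) + 60)) = ((425 - 290) - 26233/4)*(-41974 + (6162 + 60)) = (135 - 26233/4)*(-41974 + 6222) = -25693/4*(-35752) = 229644034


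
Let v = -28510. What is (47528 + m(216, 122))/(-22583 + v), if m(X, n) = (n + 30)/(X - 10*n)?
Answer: -11929490/12824343 ≈ -0.93022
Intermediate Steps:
m(X, n) = (30 + n)/(X - 10*n)
(47528 + m(216, 122))/(-22583 + v) = (47528 + (30 + 122)/(216 - 10*122))/(-22583 - 28510) = (47528 + 152/(216 - 1220))/(-51093) = (47528 + 152/(-1004))*(-1/51093) = (47528 - 1/1004*152)*(-1/51093) = (47528 - 38/251)*(-1/51093) = (11929490/251)*(-1/51093) = -11929490/12824343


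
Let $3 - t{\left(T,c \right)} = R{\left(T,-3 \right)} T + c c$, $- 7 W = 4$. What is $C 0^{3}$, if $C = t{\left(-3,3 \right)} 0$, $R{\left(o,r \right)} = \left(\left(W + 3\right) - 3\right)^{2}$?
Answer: $0$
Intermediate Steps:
$W = - \frac{4}{7}$ ($W = \left(- \frac{1}{7}\right) 4 = - \frac{4}{7} \approx -0.57143$)
$R{\left(o,r \right)} = \frac{16}{49}$ ($R{\left(o,r \right)} = \left(\left(- \frac{4}{7} + 3\right) - 3\right)^{2} = \left(\frac{17}{7} - 3\right)^{2} = \left(- \frac{4}{7}\right)^{2} = \frac{16}{49}$)
$t{\left(T,c \right)} = 3 - c^{2} - \frac{16 T}{49}$ ($t{\left(T,c \right)} = 3 - \left(\frac{16 T}{49} + c c\right) = 3 - \left(\frac{16 T}{49} + c^{2}\right) = 3 - \left(c^{2} + \frac{16 T}{49}\right) = 3 - c^{2} - \frac{16 T}{49}$)
$C = 0$ ($C = \left(3 - 3^{2} - - \frac{48}{49}\right) 0 = \left(3 - 9 + \frac{48}{49}\right) 0 = \left(- \frac{246}{49}\right) 0 = 0$)
$C 0^{3} = 0 \cdot 0^{3} = 0 \cdot 0 = 0$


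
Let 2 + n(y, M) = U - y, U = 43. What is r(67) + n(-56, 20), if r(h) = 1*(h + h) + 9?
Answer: 240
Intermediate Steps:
n(y, M) = 41 - y (n(y, M) = -2 + (43 - y) = 41 - y)
r(h) = 9 + 2*h (r(h) = 1*(2*h) + 9 = 2*h + 9 = 9 + 2*h)
r(67) + n(-56, 20) = (9 + 2*67) + (41 - 1*(-56)) = (9 + 134) + (41 + 56) = 143 + 97 = 240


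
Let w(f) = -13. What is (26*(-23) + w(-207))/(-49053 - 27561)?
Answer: 611/76614 ≈ 0.0079750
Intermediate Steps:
(26*(-23) + w(-207))/(-49053 - 27561) = (26*(-23) - 13)/(-49053 - 27561) = (-598 - 13)/(-76614) = -611*(-1/76614) = 611/76614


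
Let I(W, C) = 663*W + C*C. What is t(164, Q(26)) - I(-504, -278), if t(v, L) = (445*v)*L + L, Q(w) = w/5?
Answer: 3181846/5 ≈ 6.3637e+5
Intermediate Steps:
I(W, C) = C**2 + 663*W (I(W, C) = 663*W + C**2 = C**2 + 663*W)
Q(w) = w/5 (Q(w) = w*(1/5) = w/5)
t(v, L) = L + 445*L*v (t(v, L) = 445*L*v + L = L + 445*L*v)
t(164, Q(26)) - I(-504, -278) = ((1/5)*26)*(1 + 445*164) - ((-278)**2 + 663*(-504)) = 26*(1 + 72980)/5 - (77284 - 334152) = (26/5)*72981 - 1*(-256868) = 1897506/5 + 256868 = 3181846/5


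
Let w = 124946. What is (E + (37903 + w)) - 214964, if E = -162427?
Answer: -214542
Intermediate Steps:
(E + (37903 + w)) - 214964 = (-162427 + (37903 + 124946)) - 214964 = (-162427 + 162849) - 214964 = 422 - 214964 = -214542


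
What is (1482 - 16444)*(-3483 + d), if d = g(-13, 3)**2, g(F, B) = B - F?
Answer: 48282374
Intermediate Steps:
d = 256 (d = (3 - 1*(-13))**2 = (3 + 13)**2 = 16**2 = 256)
(1482 - 16444)*(-3483 + d) = (1482 - 16444)*(-3483 + 256) = -14962*(-3227) = 48282374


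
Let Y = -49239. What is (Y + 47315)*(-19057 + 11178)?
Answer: 15159196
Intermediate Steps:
(Y + 47315)*(-19057 + 11178) = (-49239 + 47315)*(-19057 + 11178) = -1924*(-7879) = 15159196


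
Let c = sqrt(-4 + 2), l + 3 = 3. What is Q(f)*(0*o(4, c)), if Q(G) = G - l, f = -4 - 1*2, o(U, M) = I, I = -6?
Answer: 0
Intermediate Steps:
l = 0 (l = -3 + 3 = 0)
c = I*sqrt(2) (c = sqrt(-2) = I*sqrt(2) ≈ 1.4142*I)
o(U, M) = -6
f = -6 (f = -4 - 2 = -6)
Q(G) = G (Q(G) = G - 1*0 = G + 0 = G)
Q(f)*(0*o(4, c)) = -0*(-6) = -6*0 = 0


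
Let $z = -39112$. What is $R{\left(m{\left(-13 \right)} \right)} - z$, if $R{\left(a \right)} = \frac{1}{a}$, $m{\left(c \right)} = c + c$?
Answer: $\frac{1016911}{26} \approx 39112.0$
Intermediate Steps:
$m{\left(c \right)} = 2 c$
$R{\left(m{\left(-13 \right)} \right)} - z = \frac{1}{2 \left(-13\right)} - -39112 = \frac{1}{-26} + 39112 = - \frac{1}{26} + 39112 = \frac{1016911}{26}$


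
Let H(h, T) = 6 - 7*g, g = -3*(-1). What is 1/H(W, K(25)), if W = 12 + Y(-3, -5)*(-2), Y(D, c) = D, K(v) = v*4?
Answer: -1/15 ≈ -0.066667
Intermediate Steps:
K(v) = 4*v
g = 3
W = 18 (W = 12 - 3*(-2) = 12 + 6 = 18)
H(h, T) = -15 (H(h, T) = 6 - 7*3 = 6 - 21 = -15)
1/H(W, K(25)) = 1/(-15) = -1/15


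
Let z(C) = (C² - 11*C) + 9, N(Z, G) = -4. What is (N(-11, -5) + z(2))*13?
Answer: -169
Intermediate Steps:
z(C) = 9 + C² - 11*C
(N(-11, -5) + z(2))*13 = (-4 + (9 + 2² - 11*2))*13 = (-4 + (9 + 4 - 22))*13 = (-4 - 9)*13 = -13*13 = -169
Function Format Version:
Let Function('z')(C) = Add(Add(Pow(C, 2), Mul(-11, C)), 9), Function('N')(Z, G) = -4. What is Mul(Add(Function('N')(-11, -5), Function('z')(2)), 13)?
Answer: -169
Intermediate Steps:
Function('z')(C) = Add(9, Pow(C, 2), Mul(-11, C))
Mul(Add(Function('N')(-11, -5), Function('z')(2)), 13) = Mul(Add(-4, Add(9, Pow(2, 2), Mul(-11, 2))), 13) = Mul(Add(-4, Add(9, 4, -22)), 13) = Mul(Add(-4, -9), 13) = Mul(-13, 13) = -169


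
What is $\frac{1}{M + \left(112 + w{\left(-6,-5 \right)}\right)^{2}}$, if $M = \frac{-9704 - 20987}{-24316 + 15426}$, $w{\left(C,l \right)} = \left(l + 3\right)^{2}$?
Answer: $\frac{8890}{119654531} \approx 7.4297 \cdot 10^{-5}$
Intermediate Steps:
$w{\left(C,l \right)} = \left(3 + l\right)^{2}$
$M = \frac{30691}{8890}$ ($M = - \frac{30691}{-8890} = \left(-30691\right) \left(- \frac{1}{8890}\right) = \frac{30691}{8890} \approx 3.4523$)
$\frac{1}{M + \left(112 + w{\left(-6,-5 \right)}\right)^{2}} = \frac{1}{\frac{30691}{8890} + \left(112 + \left(3 - 5\right)^{2}\right)^{2}} = \frac{1}{\frac{30691}{8890} + \left(112 + \left(-2\right)^{2}\right)^{2}} = \frac{1}{\frac{30691}{8890} + \left(112 + 4\right)^{2}} = \frac{1}{\frac{30691}{8890} + 116^{2}} = \frac{1}{\frac{30691}{8890} + 13456} = \frac{1}{\frac{119654531}{8890}} = \frac{8890}{119654531}$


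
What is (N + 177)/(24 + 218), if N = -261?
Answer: -42/121 ≈ -0.34711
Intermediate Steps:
(N + 177)/(24 + 218) = (-261 + 177)/(24 + 218) = -84/242 = -84*1/242 = -42/121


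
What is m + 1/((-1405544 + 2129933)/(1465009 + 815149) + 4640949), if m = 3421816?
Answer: 36209991272463525254/10582097714331 ≈ 3.4218e+6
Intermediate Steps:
m + 1/((-1405544 + 2129933)/(1465009 + 815149) + 4640949) = 3421816 + 1/((-1405544 + 2129933)/(1465009 + 815149) + 4640949) = 3421816 + 1/(724389/2280158 + 4640949) = 3421816 + 1/(10582097714331/2280158) = 3421816 + 2280158/10582097714331 = 36209991272463525254/10582097714331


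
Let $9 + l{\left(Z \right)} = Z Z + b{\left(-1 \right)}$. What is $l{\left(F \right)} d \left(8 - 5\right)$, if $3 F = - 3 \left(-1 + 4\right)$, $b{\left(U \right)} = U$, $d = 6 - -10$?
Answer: $-48$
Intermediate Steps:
$d = 16$ ($d = 6 + 10 = 16$)
$F = -3$ ($F = \frac{\left(-3\right) \left(-1 + 4\right)}{3} = \frac{\left(-3\right) 3}{3} = \frac{1}{3} \left(-9\right) = -3$)
$l{\left(Z \right)} = -10 + Z^{2}$ ($l{\left(Z \right)} = -9 + \left(Z Z - 1\right) = -9 + \left(Z^{2} - 1\right) = -9 + \left(-1 + Z^{2}\right) = -10 + Z^{2}$)
$l{\left(F \right)} d \left(8 - 5\right) = \left(-10 + \left(-3\right)^{2}\right) 16 \left(8 - 5\right) = \left(-10 + 9\right) 16 \left(8 - 5\right) = \left(-1\right) 16 \cdot 3 = \left(-16\right) 3 = -48$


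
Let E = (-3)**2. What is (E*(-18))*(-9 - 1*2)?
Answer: 1782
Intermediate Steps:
E = 9
(E*(-18))*(-9 - 1*2) = (9*(-18))*(-9 - 1*2) = -162*(-9 - 2) = -162*(-11) = 1782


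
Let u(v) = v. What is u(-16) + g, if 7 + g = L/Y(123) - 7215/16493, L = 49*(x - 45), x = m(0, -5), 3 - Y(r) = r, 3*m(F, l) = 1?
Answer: -15433201/2968740 ≈ -5.1986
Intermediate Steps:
m(F, l) = ⅓ (m(F, l) = (⅓)*1 = ⅓)
Y(r) = 3 - r
x = ⅓ ≈ 0.33333
L = -6566/3 (L = 49*(⅓ - 45) = 49*(-134/3) = -6566/3 ≈ -2188.7)
g = 32066639/2968740 (g = -7 + (-6566/(3*(3 - 1*123)) - 7215/16493) = -7 + (-6566/(3*(3 - 123)) - 7215*1/16493) = -7 + (-6566/3/(-120) - 7215/16493) = -7 + (-6566/3*(-1/120) - 7215/16493) = -7 + (3283/180 - 7215/16493) = -7 + 52847819/2968740 = 32066639/2968740 ≈ 10.801)
u(-16) + g = -16 + 32066639/2968740 = -15433201/2968740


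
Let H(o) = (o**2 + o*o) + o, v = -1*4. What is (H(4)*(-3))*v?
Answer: 432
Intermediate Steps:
v = -4
H(o) = o + 2*o**2 (H(o) = (o**2 + o**2) + o = 2*o**2 + o = o + 2*o**2)
(H(4)*(-3))*v = ((4*(1 + 2*4))*(-3))*(-4) = ((4*(1 + 8))*(-3))*(-4) = ((4*9)*(-3))*(-4) = (36*(-3))*(-4) = -108*(-4) = 432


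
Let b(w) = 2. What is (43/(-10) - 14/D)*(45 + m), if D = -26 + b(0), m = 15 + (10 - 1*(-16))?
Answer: -9589/30 ≈ -319.63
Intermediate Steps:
m = 41 (m = 15 + (10 + 16) = 15 + 26 = 41)
D = -24 (D = -26 + 2 = -24)
(43/(-10) - 14/D)*(45 + m) = (43/(-10) - 14/(-24))*(45 + 41) = (43*(-1/10) - 14*(-1/24))*86 = (-43/10 + 7/12)*86 = -223/60*86 = -9589/30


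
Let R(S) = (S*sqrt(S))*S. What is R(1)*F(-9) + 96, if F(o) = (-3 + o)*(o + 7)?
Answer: 120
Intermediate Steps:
R(S) = S**(5/2) (R(S) = S**(3/2)*S = S**(5/2))
F(o) = (-3 + o)*(7 + o)
R(1)*F(-9) + 96 = 1**(5/2)*(-21 + (-9)**2 + 4*(-9)) + 96 = 1*(-21 + 81 - 36) + 96 = 1*24 + 96 = 24 + 96 = 120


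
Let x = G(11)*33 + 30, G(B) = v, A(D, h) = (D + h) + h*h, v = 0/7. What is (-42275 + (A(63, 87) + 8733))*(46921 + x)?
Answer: -1212415673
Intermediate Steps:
v = 0 (v = 0*(⅐) = 0)
A(D, h) = D + h + h² (A(D, h) = (D + h) + h² = D + h + h²)
G(B) = 0
x = 30 (x = 0*33 + 30 = 0 + 30 = 30)
(-42275 + (A(63, 87) + 8733))*(46921 + x) = (-42275 + ((63 + 87 + 87²) + 8733))*(46921 + 30) = (-42275 + ((63 + 87 + 7569) + 8733))*46951 = (-42275 + (7719 + 8733))*46951 = (-42275 + 16452)*46951 = -25823*46951 = -1212415673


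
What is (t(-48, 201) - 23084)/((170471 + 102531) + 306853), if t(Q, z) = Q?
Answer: -23132/579855 ≈ -0.039893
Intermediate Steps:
(t(-48, 201) - 23084)/((170471 + 102531) + 306853) = (-48 - 23084)/((170471 + 102531) + 306853) = -23132/(273002 + 306853) = -23132/579855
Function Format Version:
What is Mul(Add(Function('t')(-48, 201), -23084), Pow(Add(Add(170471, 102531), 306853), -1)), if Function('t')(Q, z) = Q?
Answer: Rational(-23132, 579855) ≈ -0.039893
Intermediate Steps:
Mul(Add(Function('t')(-48, 201), -23084), Pow(Add(Add(170471, 102531), 306853), -1)) = Mul(Add(-48, -23084), Pow(Add(Add(170471, 102531), 306853), -1)) = Mul(-23132, Pow(Add(273002, 306853), -1)) = Mul(-23132, Pow(579855, -1)) = Mul(-23132, Rational(1, 579855)) = Rational(-23132, 579855)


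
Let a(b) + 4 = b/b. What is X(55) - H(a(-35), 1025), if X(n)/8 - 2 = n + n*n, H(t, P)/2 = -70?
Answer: 24796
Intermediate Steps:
a(b) = -3 (a(b) = -4 + b/b = -4 + 1 = -3)
H(t, P) = -140 (H(t, P) = 2*(-70) = -140)
X(n) = 16 + 8*n + 8*n**2 (X(n) = 16 + 8*(n + n*n) = 16 + 8*(n + n**2) = 16 + (8*n + 8*n**2) = 16 + 8*n + 8*n**2)
X(55) - H(a(-35), 1025) = (16 + 8*55 + 8*55**2) - 1*(-140) = (16 + 440 + 8*3025) + 140 = (16 + 440 + 24200) + 140 = 24656 + 140 = 24796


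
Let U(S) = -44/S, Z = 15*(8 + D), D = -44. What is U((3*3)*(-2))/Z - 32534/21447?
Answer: -8810393/5790690 ≈ -1.5215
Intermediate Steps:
Z = -540 (Z = 15*(8 - 44) = 15*(-36) = -540)
U((3*3)*(-2))/Z - 32534/21447 = -44/((3*3)*(-2))/(-540) - 32534/21447 = -44/(9*(-2))*(-1/540) - 32534*1/21447 = -44/(-18)*(-1/540) - 32534/21447 = -44*(-1/18)*(-1/540) - 32534/21447 = (22/9)*(-1/540) - 32534/21447 = -11/2430 - 32534/21447 = -8810393/5790690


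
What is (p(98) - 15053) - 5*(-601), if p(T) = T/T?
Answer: -12047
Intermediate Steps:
p(T) = 1
(p(98) - 15053) - 5*(-601) = (1 - 15053) - 5*(-601) = -15052 + 3005 = -12047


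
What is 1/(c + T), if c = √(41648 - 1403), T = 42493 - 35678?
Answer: 1363/9280796 - √40245/46403980 ≈ 0.00014254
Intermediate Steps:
T = 6815
c = √40245 ≈ 200.61
1/(c + T) = 1/(√40245 + 6815) = 1/(6815 + √40245)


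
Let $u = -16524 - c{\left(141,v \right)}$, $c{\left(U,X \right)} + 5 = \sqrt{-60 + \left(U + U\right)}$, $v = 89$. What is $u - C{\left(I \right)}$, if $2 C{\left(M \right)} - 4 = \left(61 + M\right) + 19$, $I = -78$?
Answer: $-16522 - \sqrt{222} \approx -16537.0$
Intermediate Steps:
$C{\left(M \right)} = 42 + \frac{M}{2}$ ($C{\left(M \right)} = 2 + \frac{\left(61 + M\right) + 19}{2} = 2 + \frac{80 + M}{2} = 2 + \left(40 + \frac{M}{2}\right) = 42 + \frac{M}{2}$)
$c{\left(U,X \right)} = -5 + \sqrt{-60 + 2 U}$ ($c{\left(U,X \right)} = -5 + \sqrt{-60 + \left(U + U\right)} = -5 + \sqrt{-60 + 2 U}$)
$u = -16519 - \sqrt{222}$ ($u = -16524 - \left(-5 + \sqrt{-60 + 2 \cdot 141}\right) = -16524 - \left(-5 + \sqrt{-60 + 282}\right) = -16524 - \left(-5 + \sqrt{222}\right) = -16524 + \left(5 - \sqrt{222}\right) = -16519 - \sqrt{222} \approx -16534.0$)
$u - C{\left(I \right)} = \left(-16519 - \sqrt{222}\right) - \left(42 + \frac{1}{2} \left(-78\right)\right) = \left(-16519 - \sqrt{222}\right) - \left(42 - 39\right) = \left(-16519 - \sqrt{222}\right) - 3 = -16522 - \sqrt{222}$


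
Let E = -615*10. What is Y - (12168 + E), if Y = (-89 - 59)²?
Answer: 15886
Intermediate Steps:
E = -6150
Y = 21904 (Y = (-148)² = 21904)
Y - (12168 + E) = 21904 - (12168 - 6150) = 21904 - 1*6018 = 21904 - 6018 = 15886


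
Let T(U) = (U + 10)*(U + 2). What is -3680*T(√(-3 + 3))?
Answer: -73600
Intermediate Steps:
T(U) = (2 + U)*(10 + U) (T(U) = (10 + U)*(2 + U) = (2 + U)*(10 + U))
-3680*T(√(-3 + 3)) = -3680*(20 + (√(-3 + 3))² + 12*√(-3 + 3)) = -3680*(20 + (√0)² + 12*√0) = -3680*(20 + 0² + 12*0) = -3680*(20 + 0 + 0) = -3680*20 = -73600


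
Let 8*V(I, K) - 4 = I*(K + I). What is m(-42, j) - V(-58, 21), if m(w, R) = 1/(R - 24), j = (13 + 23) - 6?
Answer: -3223/12 ≈ -268.58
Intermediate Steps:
j = 30 (j = 36 - 6 = 30)
m(w, R) = 1/(-24 + R)
V(I, K) = ½ + I*(I + K)/8 (V(I, K) = ½ + (I*(K + I))/8 = ½ + (I*(I + K))/8 = ½ + I*(I + K)/8)
m(-42, j) - V(-58, 21) = 1/(-24 + 30) - (½ + (⅛)*(-58)² + (⅛)*(-58)*21) = 1/6 - (½ + (⅛)*3364 - 609/4) = ⅙ - (½ + 841/2 - 609/4) = ⅙ - 1*1075/4 = ⅙ - 1075/4 = -3223/12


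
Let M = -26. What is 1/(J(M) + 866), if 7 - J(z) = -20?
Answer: 1/893 ≈ 0.0011198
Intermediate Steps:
J(z) = 27 (J(z) = 7 - 1*(-20) = 7 + 20 = 27)
1/(J(M) + 866) = 1/(27 + 866) = 1/893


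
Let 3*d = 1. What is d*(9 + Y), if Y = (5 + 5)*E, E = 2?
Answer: 29/3 ≈ 9.6667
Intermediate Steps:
d = 1/3 (d = (1/3)*1 = 1/3 ≈ 0.33333)
Y = 20 (Y = (5 + 5)*2 = 10*2 = 20)
d*(9 + Y) = (9 + 20)/3 = (1/3)*29 = 29/3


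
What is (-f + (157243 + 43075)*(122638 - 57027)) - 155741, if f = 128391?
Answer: 13142780166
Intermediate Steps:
(-f + (157243 + 43075)*(122638 - 57027)) - 155741 = (-1*128391 + (157243 + 43075)*(122638 - 57027)) - 155741 = (-128391 + 200318*65611) - 155741 = (-128391 + 13143064298) - 155741 = 13142935907 - 155741 = 13142780166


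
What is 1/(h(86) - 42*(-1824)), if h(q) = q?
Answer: 1/76694 ≈ 1.3039e-5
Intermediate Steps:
1/(h(86) - 42*(-1824)) = 1/(86 - 42*(-1824)) = 1/(86 + 76608) = 1/76694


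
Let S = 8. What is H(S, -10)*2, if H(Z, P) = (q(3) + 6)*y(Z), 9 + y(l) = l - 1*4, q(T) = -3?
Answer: -30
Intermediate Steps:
y(l) = -13 + l (y(l) = -9 + (l - 1*4) = -9 + (l - 4) = -9 + (-4 + l) = -13 + l)
H(Z, P) = -39 + 3*Z (H(Z, P) = (-3 + 6)*(-13 + Z) = 3*(-13 + Z) = -39 + 3*Z)
H(S, -10)*2 = (-39 + 3*8)*2 = (-39 + 24)*2 = -15*2 = -30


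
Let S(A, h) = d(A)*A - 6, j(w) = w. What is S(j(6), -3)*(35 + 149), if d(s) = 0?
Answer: -1104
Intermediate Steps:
S(A, h) = -6 (S(A, h) = 0*A - 6 = 0 - 6 = -6)
S(j(6), -3)*(35 + 149) = -6*(35 + 149) = -6*184 = -1104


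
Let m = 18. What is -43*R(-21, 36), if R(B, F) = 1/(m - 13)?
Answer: -43/5 ≈ -8.6000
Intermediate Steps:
R(B, F) = 1/5 (R(B, F) = 1/(18 - 13) = 1/5)
-43*R(-21, 36) = -43*1/5 = -43/5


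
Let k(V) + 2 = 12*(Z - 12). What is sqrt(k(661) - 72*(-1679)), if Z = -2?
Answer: sqrt(120718) ≈ 347.44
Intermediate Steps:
k(V) = -170 (k(V) = -2 + 12*(-2 - 12) = -2 + 12*(-14) = -2 - 168 = -170)
sqrt(k(661) - 72*(-1679)) = sqrt(-170 - 72*(-1679)) = sqrt(-170 + 120888) = sqrt(120718)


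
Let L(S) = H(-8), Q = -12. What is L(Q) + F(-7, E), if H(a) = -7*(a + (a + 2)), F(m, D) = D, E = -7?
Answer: 91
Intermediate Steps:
H(a) = -14 - 14*a (H(a) = -7*(a + (2 + a)) = -7*(2 + 2*a) = -14 - 14*a)
L(S) = 98 (L(S) = -14 - 14*(-8) = -14 + 112 = 98)
L(Q) + F(-7, E) = 98 - 7 = 91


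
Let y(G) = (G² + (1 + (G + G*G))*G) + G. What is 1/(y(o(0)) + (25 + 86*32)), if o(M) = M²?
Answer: 1/2777 ≈ 0.00036010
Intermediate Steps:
y(G) = G + G² + G*(1 + G + G²) (y(G) = (G² + (1 + (G + G²))*G) + G = (G² + (1 + G + G²)*G) + G = (G² + G*(1 + G + G²)) + G = G + G² + G*(1 + G + G²))
1/(y(o(0)) + (25 + 86*32)) = 1/(0²*(2 + (0²)² + 2*0²) + (25 + 86*32)) = 1/(0*(2 + 0² + 2*0) + (25 + 2752)) = 1/(0*(2 + 0 + 0) + 2777) = 1/(0*2 + 2777) = 1/(0 + 2777) = 1/2777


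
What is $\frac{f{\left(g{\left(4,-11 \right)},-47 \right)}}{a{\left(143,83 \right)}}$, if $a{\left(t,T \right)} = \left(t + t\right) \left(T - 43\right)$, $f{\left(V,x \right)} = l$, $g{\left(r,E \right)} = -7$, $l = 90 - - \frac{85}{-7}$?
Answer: $\frac{109}{16016} \approx 0.0068057$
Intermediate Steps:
$l = \frac{545}{7}$ ($l = 90 - \left(-85\right) \left(- \frac{1}{7}\right) = 90 - \frac{85}{7} = \frac{545}{7} \approx 77.857$)
$f{\left(V,x \right)} = \frac{545}{7}$
$a{\left(t,T \right)} = 2 t \left(-43 + T\right)$
$\frac{f{\left(g{\left(4,-11 \right)},-47 \right)}}{a{\left(143,83 \right)}} = \frac{545}{7 \cdot 2 \cdot 143 \left(-43 + 83\right)} = \frac{545}{7 \cdot 2 \cdot 143 \cdot 40} = \frac{545}{7 \cdot 11440} = \frac{545}{7} \cdot \frac{1}{11440} = \frac{109}{16016}$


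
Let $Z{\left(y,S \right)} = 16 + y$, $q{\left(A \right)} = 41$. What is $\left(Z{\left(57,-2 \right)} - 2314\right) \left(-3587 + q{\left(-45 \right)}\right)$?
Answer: $7946586$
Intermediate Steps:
$\left(Z{\left(57,-2 \right)} - 2314\right) \left(-3587 + q{\left(-45 \right)}\right) = \left(\left(16 + 57\right) - 2314\right) \left(-3587 + 41\right) = \left(73 - 2314\right) \left(-3546\right) = \left(-2241\right) \left(-3546\right) = 7946586$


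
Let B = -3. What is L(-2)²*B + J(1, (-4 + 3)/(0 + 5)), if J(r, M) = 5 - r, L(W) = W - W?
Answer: 4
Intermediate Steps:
L(W) = 0
L(-2)²*B + J(1, (-4 + 3)/(0 + 5)) = 0²*(-3) + (5 - 1*1) = 0*(-3) + (5 - 1) = 0 + 4 = 4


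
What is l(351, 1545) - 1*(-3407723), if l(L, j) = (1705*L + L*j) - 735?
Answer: 4547738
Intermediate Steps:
l(L, j) = -735 + 1705*L + L*j
l(351, 1545) - 1*(-3407723) = (-735 + 1705*351 + 351*1545) - 1*(-3407723) = (-735 + 598455 + 542295) + 3407723 = 1140015 + 3407723 = 4547738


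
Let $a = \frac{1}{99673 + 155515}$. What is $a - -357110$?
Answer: $\frac{91130186681}{255188} \approx 3.5711 \cdot 10^{5}$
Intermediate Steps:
$a = \frac{1}{255188} \approx 3.9187 \cdot 10^{-6}$
$a - -357110 = \frac{1}{255188} - -357110 = \frac{1}{255188} + 357110 = \frac{91130186681}{255188}$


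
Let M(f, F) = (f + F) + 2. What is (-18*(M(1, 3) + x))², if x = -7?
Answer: 324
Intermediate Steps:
M(f, F) = 2 + F + f (M(f, F) = (F + f) + 2 = 2 + F + f)
(-18*(M(1, 3) + x))² = (-18*((2 + 3 + 1) - 7))² = (-18*(6 - 7))² = (-18*(-1))² = 18² = 324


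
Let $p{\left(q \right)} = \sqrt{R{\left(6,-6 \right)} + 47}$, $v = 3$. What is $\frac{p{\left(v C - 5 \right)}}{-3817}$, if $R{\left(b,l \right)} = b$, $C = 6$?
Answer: $- \frac{\sqrt{53}}{3817} \approx -0.0019073$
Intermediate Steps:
$p{\left(q \right)} = \sqrt{53}$ ($p{\left(q \right)} = \sqrt{6 + 47} = \sqrt{53}$)
$\frac{p{\left(v C - 5 \right)}}{-3817} = \frac{\sqrt{53}}{-3817} = \sqrt{53} \left(- \frac{1}{3817}\right) = - \frac{\sqrt{53}}{3817}$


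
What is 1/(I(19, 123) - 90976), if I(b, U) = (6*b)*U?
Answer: -1/76954 ≈ -1.2995e-5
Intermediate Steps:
I(b, U) = 6*U*b
1/(I(19, 123) - 90976) = 1/(6*123*19 - 90976) = 1/(14022 - 90976) = 1/(-76954) = -1/76954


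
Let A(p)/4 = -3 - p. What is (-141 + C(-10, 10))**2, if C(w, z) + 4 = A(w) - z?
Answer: 16129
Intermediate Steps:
A(p) = -12 - 4*p (A(p) = 4*(-3 - p) = -12 - 4*p)
C(w, z) = -16 - z - 4*w (C(w, z) = -4 + ((-12 - 4*w) - z) = -4 + (-12 - z - 4*w) = -16 - z - 4*w)
(-141 + C(-10, 10))**2 = (-141 + (-16 - 1*10 - 4*(-10)))**2 = (-141 + (-16 - 10 + 40))**2 = (-141 + 14)**2 = (-127)**2 = 16129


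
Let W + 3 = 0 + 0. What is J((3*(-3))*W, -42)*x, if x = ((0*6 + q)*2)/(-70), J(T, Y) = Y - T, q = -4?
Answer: -276/35 ≈ -7.8857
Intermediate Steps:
W = -3 (W = -3 + (0 + 0) = -3 + 0 = -3)
x = 4/35 (x = ((0*6 - 4)*2)/(-70) = ((0 - 4)*2)*(-1/70) = -4*2*(-1/70) = -8*(-1/70) = 4/35 ≈ 0.11429)
J((3*(-3))*W, -42)*x = (-42 - 3*(-3)*(-3))*(4/35) = (-42 - (-9)*(-3))*(4/35) = (-42 - 1*27)*(4/35) = (-42 - 27)*(4/35) = -69*4/35 = -276/35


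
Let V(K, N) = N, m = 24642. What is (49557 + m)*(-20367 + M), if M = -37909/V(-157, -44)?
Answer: -63680475561/44 ≈ -1.4473e+9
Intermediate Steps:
M = 37909/44 (M = -37909/(-44) = -37909*(-1/44) = 37909/44 ≈ 861.57)
(49557 + m)*(-20367 + M) = (49557 + 24642)*(-20367 + 37909/44) = 74199*(-858239/44) = -63680475561/44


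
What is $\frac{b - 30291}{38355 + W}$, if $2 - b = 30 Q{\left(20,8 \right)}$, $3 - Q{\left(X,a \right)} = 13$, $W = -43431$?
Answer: $\frac{29989}{5076} \approx 5.908$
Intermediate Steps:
$Q{\left(X,a \right)} = -10$ ($Q{\left(X,a \right)} = 3 - 13 = -10$)
$b = 302$ ($b = 2 - 30 \left(-10\right) = 2 - -300 = 2 + 300 = 302$)
$\frac{b - 30291}{38355 + W} = \frac{302 - 30291}{38355 - 43431} = - \frac{29989}{-5076} = \left(-29989\right) \left(- \frac{1}{5076}\right) = \frac{29989}{5076}$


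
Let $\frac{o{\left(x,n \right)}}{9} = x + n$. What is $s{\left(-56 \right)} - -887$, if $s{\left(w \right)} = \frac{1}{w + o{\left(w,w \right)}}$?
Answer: $\frac{943767}{1064} \approx 887.0$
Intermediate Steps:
$o{\left(x,n \right)} = 9 n + 9 x$ ($o{\left(x,n \right)} = 9 \left(x + n\right) = 9 \left(n + x\right) = 9 n + 9 x$)
$s{\left(w \right)} = \frac{1}{19 w}$ ($s{\left(w \right)} = \frac{1}{w + \left(9 w + 9 w\right)} = \frac{1}{w + 18 w} = \frac{1}{19 w}$)
$s{\left(-56 \right)} - -887 = \frac{1}{19 \left(-56\right)} - -887 = \frac{1}{19} \left(- \frac{1}{56}\right) + 887 = - \frac{1}{1064} + 887 = \frac{943767}{1064}$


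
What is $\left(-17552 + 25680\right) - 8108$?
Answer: $20$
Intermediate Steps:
$\left(-17552 + 25680\right) - 8108 = 8128 - 8108 = 20$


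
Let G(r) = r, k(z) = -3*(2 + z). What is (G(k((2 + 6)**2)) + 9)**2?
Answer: 35721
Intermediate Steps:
k(z) = -6 - 3*z
(G(k((2 + 6)**2)) + 9)**2 = ((-6 - 3*(2 + 6)**2) + 9)**2 = ((-6 - 3*8**2) + 9)**2 = ((-6 - 3*64) + 9)**2 = ((-6 - 192) + 9)**2 = (-198 + 9)**2 = (-189)**2 = 35721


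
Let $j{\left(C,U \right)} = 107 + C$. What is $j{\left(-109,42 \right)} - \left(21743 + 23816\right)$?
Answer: $-45561$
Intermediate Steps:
$j{\left(-109,42 \right)} - \left(21743 + 23816\right) = \left(107 - 109\right) - \left(21743 + 23816\right) = -2 - 45559 = -45561$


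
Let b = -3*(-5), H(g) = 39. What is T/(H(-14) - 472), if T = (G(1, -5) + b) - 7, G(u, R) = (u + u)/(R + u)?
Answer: -15/866 ≈ -0.017321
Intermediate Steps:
G(u, R) = 2*u/(R + u) (G(u, R) = (2*u)/(R + u) = 2*u/(R + u))
b = 15
T = 15/2 (T = (2*1/(-5 + 1) + 15) - 7 = (2*1/(-4) + 15) - 7 = (2*1*(-¼) + 15) - 7 = (-½ + 15) - 7 = 29/2 - 7 = 15/2 ≈ 7.5000)
T/(H(-14) - 472) = 15/(2*(39 - 472)) = (15/2)/(-433) = (15/2)*(-1/433) = -15/866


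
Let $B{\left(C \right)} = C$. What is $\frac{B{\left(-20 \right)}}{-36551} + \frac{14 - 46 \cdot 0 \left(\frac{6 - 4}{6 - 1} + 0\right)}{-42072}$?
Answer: $\frac{164863}{768886836} \approx 0.00021442$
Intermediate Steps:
$\frac{B{\left(-20 \right)}}{-36551} + \frac{14 - 46 \cdot 0 \left(\frac{6 - 4}{6 - 1} + 0\right)}{-42072} = - \frac{20}{-36551} + \frac{14 - 46 \cdot 0 \left(\frac{6 - 4}{6 - 1} + 0\right)}{-42072} = \left(-20\right) \left(- \frac{1}{36551}\right) + \left(14 - 46 \cdot 0 \left(\frac{2}{5} + 0\right)\right) \left(- \frac{1}{42072}\right) = \frac{20}{36551} + \left(14 - 46 \cdot 0 \left(2 \cdot \frac{1}{5} + 0\right)\right) \left(- \frac{1}{42072}\right) = \frac{20}{36551} + \left(14 - 46 \cdot 0 \left(\frac{2}{5} + 0\right)\right) \left(- \frac{1}{42072}\right) = \frac{20}{36551} + \left(14 - 46 \cdot 0 \cdot \frac{2}{5}\right) \left(- \frac{1}{42072}\right) = \frac{20}{36551} + \left(14 - 0\right) \left(- \frac{1}{42072}\right) = \frac{20}{36551} + \left(14 + 0\right) \left(- \frac{1}{42072}\right) = \frac{20}{36551} + 14 \left(- \frac{1}{42072}\right) = \frac{20}{36551} - \frac{7}{21036} = \frac{164863}{768886836}$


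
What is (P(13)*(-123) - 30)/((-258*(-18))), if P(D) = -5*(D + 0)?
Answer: 295/172 ≈ 1.7151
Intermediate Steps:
P(D) = -5*D
(P(13)*(-123) - 30)/((-258*(-18))) = (-5*13*(-123) - 30)/((-258*(-18))) = (-65*(-123) - 30)/4644 = (7995 - 30)*(1/4644) = 7965*(1/4644) = 295/172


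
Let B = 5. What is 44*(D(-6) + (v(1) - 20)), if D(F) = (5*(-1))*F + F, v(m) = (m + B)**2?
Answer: 1760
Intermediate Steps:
v(m) = (5 + m)**2 (v(m) = (m + 5)**2 = (5 + m)**2)
D(F) = -4*F (D(F) = -5*F + F = -4*F)
44*(D(-6) + (v(1) - 20)) = 44*(-4*(-6) + ((5 + 1)**2 - 20)) = 44*(24 + (6**2 - 20)) = 44*(24 + (36 - 20)) = 44*(24 + 16) = 44*40 = 1760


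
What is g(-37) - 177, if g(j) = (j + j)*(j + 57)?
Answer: -1657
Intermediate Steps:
g(j) = 2*j*(57 + j) (g(j) = (2*j)*(57 + j) = 2*j*(57 + j))
g(-37) - 177 = 2*(-37)*(57 - 37) - 177 = 2*(-37)*20 - 1*177 = -1480 - 177 = -1657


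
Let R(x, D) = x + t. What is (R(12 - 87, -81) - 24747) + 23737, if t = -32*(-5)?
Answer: -925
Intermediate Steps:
t = 160
R(x, D) = 160 + x (R(x, D) = x + 160 = 160 + x)
(R(12 - 87, -81) - 24747) + 23737 = ((160 + (12 - 87)) - 24747) + 23737 = ((160 - 75) - 24747) + 23737 = (85 - 24747) + 23737 = -24662 + 23737 = -925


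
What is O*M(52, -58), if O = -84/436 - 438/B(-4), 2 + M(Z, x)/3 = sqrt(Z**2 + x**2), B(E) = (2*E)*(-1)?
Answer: 71865/218 - 71865*sqrt(1517)/218 ≈ -12510.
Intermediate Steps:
B(E) = -2*E
M(Z, x) = -6 + 3*sqrt(Z**2 + x**2)
O = -23955/436 (O = -84/436 - 438/((-2*(-4))) = -84*1/436 - 438/8 = -21/109 - 438*1/8 = -21/109 - 219/4 = -23955/436 ≈ -54.943)
O*M(52, -58) = -23955*(-6 + 3*sqrt(52**2 + (-58)**2))/436 = -23955*(-6 + 3*sqrt(2704 + 3364))/436 = -23955*(-6 + 3*sqrt(6068))/436 = -23955*(-6 + 3*(2*sqrt(1517)))/436 = -23955*(-6 + 6*sqrt(1517))/436 = 71865/218 - 71865*sqrt(1517)/218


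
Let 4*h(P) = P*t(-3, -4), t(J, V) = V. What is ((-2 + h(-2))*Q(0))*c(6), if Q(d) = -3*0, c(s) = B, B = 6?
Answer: 0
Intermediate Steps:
h(P) = -P (h(P) = (P*(-4))/4 = (-4*P)/4 = -P)
c(s) = 6
Q(d) = 0
((-2 + h(-2))*Q(0))*c(6) = ((-2 - 1*(-2))*0)*6 = ((-2 + 2)*0)*6 = (0*0)*6 = 0*6 = 0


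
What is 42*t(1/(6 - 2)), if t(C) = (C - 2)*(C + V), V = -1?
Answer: 441/8 ≈ 55.125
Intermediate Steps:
t(C) = (-1 + C)*(-2 + C) (t(C) = (C - 2)*(C - 1) = (-2 + C)*(-1 + C) = (-1 + C)*(-2 + C))
42*t(1/(6 - 2)) = 42*(2 + (1/(6 - 2))**2 - 3/(6 - 2)) = 42*(2 + (1/4)**2 - 3/4) = 42*(2 + (1/4)**2 - 3*1/4) = 42*(2 + 1/16 - 3/4) = 42*(21/16) = 441/8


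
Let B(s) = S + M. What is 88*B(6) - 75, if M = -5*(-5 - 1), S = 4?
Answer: 2917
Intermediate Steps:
M = 30 (M = -5*(-6) = 30)
B(s) = 34 (B(s) = 4 + 30 = 34)
88*B(6) - 75 = 88*34 - 75 = 2992 - 75 = 2917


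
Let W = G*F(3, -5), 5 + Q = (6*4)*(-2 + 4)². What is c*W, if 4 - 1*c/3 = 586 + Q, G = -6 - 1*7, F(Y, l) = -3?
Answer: -78741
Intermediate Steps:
G = -13 (G = -6 - 7 = -13)
Q = 91 (Q = -5 + (6*4)*(-2 + 4)² = -5 + 24*2² = -5 + 24*4 = -5 + 96 = 91)
c = -2019 (c = 12 - 3*(586 + 91) = 12 - 3*677 = 12 - 2031 = -2019)
W = 39 (W = -13*(-3) = 39)
c*W = -2019*39 = -78741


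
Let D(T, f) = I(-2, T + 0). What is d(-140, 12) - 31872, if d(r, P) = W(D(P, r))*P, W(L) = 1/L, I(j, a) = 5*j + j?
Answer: -31873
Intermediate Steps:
I(j, a) = 6*j
D(T, f) = -12 (D(T, f) = 6*(-2) = -12)
W(L) = 1/L
d(r, P) = -P/12 (d(r, P) = P/(-12) = -P/12)
d(-140, 12) - 31872 = -1/12*12 - 31872 = -1 - 31872 = -31873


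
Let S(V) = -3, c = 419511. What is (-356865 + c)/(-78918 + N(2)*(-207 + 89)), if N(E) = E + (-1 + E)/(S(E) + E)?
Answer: -31323/39518 ≈ -0.79263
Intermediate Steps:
N(E) = E + (-1 + E)/(-3 + E)
(-356865 + c)/(-78918 + N(2)*(-207 + 89)) = (-356865 + 419511)/(-78918 + ((-1 + 2**2 - 2*2)/(-3 + 2))*(-207 + 89)) = 62646/(-78918 + ((-1 + 4 - 4)/(-1))*(-118)) = 62646/(-78918 - 1*(-1)*(-118)) = 62646/(-78918 + 1*(-118)) = 62646/(-78918 - 118) = 62646/(-79036) = 62646*(-1/79036) = -31323/39518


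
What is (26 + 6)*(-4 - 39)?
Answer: -1376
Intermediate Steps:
(26 + 6)*(-4 - 39) = 32*(-43) = -1376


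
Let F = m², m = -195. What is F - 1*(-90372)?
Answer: 128397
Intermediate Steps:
F = 38025 (F = (-195)² = 38025)
F - 1*(-90372) = 38025 - 1*(-90372) = 38025 + 90372 = 128397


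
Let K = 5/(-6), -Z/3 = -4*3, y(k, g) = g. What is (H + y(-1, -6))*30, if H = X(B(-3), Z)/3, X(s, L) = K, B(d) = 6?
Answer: -565/3 ≈ -188.33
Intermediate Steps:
Z = 36 (Z = -(-12)*3 = -3*(-12) = 36)
K = -5/6 (K = 5*(-1/6) = -5/6 ≈ -0.83333)
X(s, L) = -5/6
H = -5/18 (H = -5/6/3 = -5/6*1/3 = -5/18 ≈ -0.27778)
(H + y(-1, -6))*30 = (-5/18 - 6)*30 = -113/18*30 = -565/3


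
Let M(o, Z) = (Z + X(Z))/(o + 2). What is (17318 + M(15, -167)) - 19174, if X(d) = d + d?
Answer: -32053/17 ≈ -1885.5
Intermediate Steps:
X(d) = 2*d
M(o, Z) = 3*Z/(2 + o) (M(o, Z) = (Z + 2*Z)/(o + 2) = (3*Z)/(2 + o) = 3*Z/(2 + o))
(17318 + M(15, -167)) - 19174 = (17318 + 3*(-167)/(2 + 15)) - 19174 = (17318 + 3*(-167)/17) - 19174 = (17318 + 3*(-167)*(1/17)) - 19174 = (17318 - 501/17) - 19174 = 293905/17 - 19174 = -32053/17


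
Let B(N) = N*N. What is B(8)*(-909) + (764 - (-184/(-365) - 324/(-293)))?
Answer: -6140098512/106945 ≈ -57414.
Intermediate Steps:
B(N) = N²
B(8)*(-909) + (764 - (-184/(-365) - 324/(-293))) = 8²*(-909) + (764 - (-184/(-365) - 324/(-293))) = 64*(-909) + (764 - (-184*(-1/365) - 324*(-1/293))) = -58176 + (764 - (184/365 + 324/293)) = -58176 + (764 - 1*172172/106945) = -58176 + (764 - 172172/106945) = -58176 + 81533808/106945 = -6140098512/106945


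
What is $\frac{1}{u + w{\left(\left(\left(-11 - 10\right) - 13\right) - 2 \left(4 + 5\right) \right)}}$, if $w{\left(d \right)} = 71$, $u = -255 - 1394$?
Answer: $- \frac{1}{1578} \approx -0.00063371$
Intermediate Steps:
$u = -1649$ ($u = -255 - 1394 = -1649$)
$\frac{1}{u + w{\left(\left(\left(-11 - 10\right) - 13\right) - 2 \left(4 + 5\right) \right)}} = \frac{1}{-1649 + 71} = \frac{1}{-1578} = - \frac{1}{1578}$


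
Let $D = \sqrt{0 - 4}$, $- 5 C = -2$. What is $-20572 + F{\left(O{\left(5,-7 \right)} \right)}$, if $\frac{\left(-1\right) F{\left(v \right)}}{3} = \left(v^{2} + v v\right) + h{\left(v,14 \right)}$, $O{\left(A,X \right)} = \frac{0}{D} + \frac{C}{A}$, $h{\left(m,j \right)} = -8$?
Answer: $- \frac{12842524}{625} \approx -20548.0$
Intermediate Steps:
$C = \frac{2}{5}$ ($C = \left(- \frac{1}{5}\right) \left(-2\right) = \frac{2}{5} \approx 0.4$)
$D = 2 i$ ($D = \sqrt{-4} = 2 i \approx 2.0 i$)
$O{\left(A,X \right)} = \frac{2}{5 A}$ ($O{\left(A,X \right)} = \frac{0}{2 i} + \frac{2}{5 A} = 0 \left(- \frac{i}{2}\right) + \frac{2}{5 A} = 0 + \frac{2}{5 A} = \frac{2}{5 A}$)
$F{\left(v \right)} = 24 - 6 v^{2}$ ($F{\left(v \right)} = - 3 \left(\left(v^{2} + v v\right) - 8\right) = - 3 \left(\left(v^{2} + v^{2}\right) - 8\right) = - 3 \left(2 v^{2} - 8\right) = - 3 \left(-8 + 2 v^{2}\right) = 24 - 6 v^{2}$)
$-20572 + F{\left(O{\left(5,-7 \right)} \right)} = -20572 + \left(24 - 6 \left(\frac{2}{5 \cdot 5}\right)^{2}\right) = -20572 + \left(24 - 6 \left(\frac{2}{5} \cdot \frac{1}{5}\right)^{2}\right) = -20572 + \left(24 - 6 \left(\frac{2}{25}\right)^{2}\right) = -20572 + \left(24 - \frac{24}{625}\right) = -20572 + \frac{14976}{625} = - \frac{12842524}{625}$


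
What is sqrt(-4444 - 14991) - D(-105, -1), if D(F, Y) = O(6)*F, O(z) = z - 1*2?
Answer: 420 + 13*I*sqrt(115) ≈ 420.0 + 139.41*I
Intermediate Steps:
O(z) = -2 + z (O(z) = z - 2 = -2 + z)
D(F, Y) = 4*F (D(F, Y) = (-2 + 6)*F = 4*F)
sqrt(-4444 - 14991) - D(-105, -1) = sqrt(-4444 - 14991) - 4*(-105) = sqrt(-19435) - 1*(-420) = 13*I*sqrt(115) + 420 = 420 + 13*I*sqrt(115)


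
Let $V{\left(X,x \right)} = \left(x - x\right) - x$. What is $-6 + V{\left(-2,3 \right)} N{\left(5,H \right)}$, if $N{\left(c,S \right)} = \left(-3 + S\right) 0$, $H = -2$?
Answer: $-6$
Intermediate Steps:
$V{\left(X,x \right)} = - x$ ($V{\left(X,x \right)} = 0 - x = - x$)
$N{\left(c,S \right)} = 0$
$-6 + V{\left(-2,3 \right)} N{\left(5,H \right)} = -6 + \left(-1\right) 3 \cdot 0 = -6 - 0 = -6 + 0 = -6$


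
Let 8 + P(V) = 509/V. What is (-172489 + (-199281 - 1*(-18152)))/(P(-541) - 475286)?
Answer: 191307338/257134563 ≈ 0.74400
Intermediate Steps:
P(V) = -8 + 509/V
(-172489 + (-199281 - 1*(-18152)))/(P(-541) - 475286) = (-172489 + (-199281 - 1*(-18152)))/((-8 + 509/(-541)) - 475286) = (-172489 + (-199281 + 18152))/((-8 + 509*(-1/541)) - 475286) = (-172489 - 181129)/((-8 - 509/541) - 475286) = -353618/(-4837/541 - 475286) = -353618/(-257134563/541) = -353618*(-541/257134563) = 191307338/257134563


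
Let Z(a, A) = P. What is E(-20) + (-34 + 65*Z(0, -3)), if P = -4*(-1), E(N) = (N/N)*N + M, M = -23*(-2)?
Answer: 252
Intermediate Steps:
M = 46
E(N) = 46 + N (E(N) = (N/N)*N + 46 = 1*N + 46 = N + 46 = 46 + N)
P = 4
Z(a, A) = 4
E(-20) + (-34 + 65*Z(0, -3)) = (46 - 20) + (-34 + 65*4) = 26 + (-34 + 260) = 26 + 226 = 252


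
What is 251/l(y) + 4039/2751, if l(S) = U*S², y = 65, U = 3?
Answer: 2470706/1660425 ≈ 1.4880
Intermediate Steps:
l(S) = 3*S²
251/l(y) + 4039/2751 = 251/((3*65²)) + 4039/2751 = 251/((3*4225)) + 4039*(1/2751) = 251/12675 + 577/393 = 2470706/1660425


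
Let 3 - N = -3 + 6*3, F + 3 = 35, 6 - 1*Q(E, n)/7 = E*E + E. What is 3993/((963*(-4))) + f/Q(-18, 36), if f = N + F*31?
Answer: -3217/2140 ≈ -1.5033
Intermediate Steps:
Q(E, n) = 42 - 7*E - 7*E² (Q(E, n) = 42 - 7*(E*E + E) = 42 - 7*(E² + E) = 42 - 7*(E + E²) = 42 + (-7*E - 7*E²) = 42 - 7*E - 7*E²)
F = 32 (F = -3 + 35 = 32)
N = -12 (N = 3 - (-3 + 6*3) = 3 - (-3 + 18) = 3 - 1*15 = 3 - 15 = -12)
f = 980 (f = -12 + 32*31 = -12 + 992 = 980)
3993/((963*(-4))) + f/Q(-18, 36) = 3993/((963*(-4))) + 980/(42 - 7*(-18) - 7*(-18)²) = 3993/(-3852) + 980/(42 + 126 - 7*324) = 3993*(-1/3852) + 980/(42 + 126 - 2268) = -1331/1284 + 980/(-2100) = -1331/1284 + 980*(-1/2100) = -1331/1284 - 7/15 = -3217/2140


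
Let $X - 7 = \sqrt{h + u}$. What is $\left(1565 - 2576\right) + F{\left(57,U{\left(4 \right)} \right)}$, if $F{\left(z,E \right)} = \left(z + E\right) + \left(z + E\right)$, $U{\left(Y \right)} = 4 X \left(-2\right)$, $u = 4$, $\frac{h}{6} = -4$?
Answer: $-1009 - 32 i \sqrt{5} \approx -1009.0 - 71.554 i$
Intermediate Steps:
$h = -24$ ($h = 6 \left(-4\right) = -24$)
$X = 7 + 2 i \sqrt{5}$ ($X = 7 + \sqrt{-24 + 4} = 7 + \sqrt{-20} = 7 + 2 i \sqrt{5} \approx 7.0 + 4.4721 i$)
$U{\left(Y \right)} = -56 - 16 i \sqrt{5}$ ($U{\left(Y \right)} = 4 \left(7 + 2 i \sqrt{5}\right) \left(-2\right) = \left(28 + 8 i \sqrt{5}\right) \left(-2\right) = -56 - 16 i \sqrt{5}$)
$F{\left(z,E \right)} = 2 E + 2 z$ ($F{\left(z,E \right)} = \left(E + z\right) + \left(E + z\right) = 2 E + 2 z$)
$\left(1565 - 2576\right) + F{\left(57,U{\left(4 \right)} \right)} = \left(1565 - 2576\right) + \left(2 \left(-56 - 16 i \sqrt{5}\right) + 2 \cdot 57\right) = -1011 + \left(\left(-112 - 32 i \sqrt{5}\right) + 114\right) = -1011 + \left(2 - 32 i \sqrt{5}\right) = -1009 - 32 i \sqrt{5}$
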